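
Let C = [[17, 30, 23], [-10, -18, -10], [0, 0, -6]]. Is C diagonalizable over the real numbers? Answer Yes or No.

Characteristic polynomial: p(t) = t^3 + 7t^2 - 36 = (t - 2)(t + 3)(t + 6).
All 3 eigenvalues are distinct, so C is diagonalizable.

Yes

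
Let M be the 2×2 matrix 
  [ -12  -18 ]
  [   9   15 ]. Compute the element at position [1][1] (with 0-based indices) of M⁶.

92583

Characteristic polynomial: s^2 - 3s - 18 = (s - 6)(s + 3), so the eigenvalues are -3, 6.
s=-3: eigenvector (2, -1).
s=6: eigenvector (-1, 1).
P = [[2, -1], [-1, 1]], D = diag(-3, 6), P⁻¹ = [[1, 1], [1, 2]].
M⁶ = P·diag(729, 46656)·P⁻¹ = [[-45198, -91854], [45927, 92583]].
The requested entry is 92583.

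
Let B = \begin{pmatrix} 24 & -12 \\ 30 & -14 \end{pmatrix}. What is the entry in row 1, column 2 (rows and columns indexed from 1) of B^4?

-6240

Characteristic polynomial: λ^2 - 10λ + 24 = (λ - 6)(λ - 4), so the eigenvalues are 4, 6.
λ=4: eigenvector (-3, -5).
λ=6: eigenvector (-2, -3).
P = [[-3, -2], [-5, -3]], D = diag(4, 6), P⁻¹ = [[3, -2], [-5, 3]].
B⁴ = P·diag(256, 1296)·P⁻¹ = [[10656, -6240], [15600, -9104]].
The requested entry is -6240.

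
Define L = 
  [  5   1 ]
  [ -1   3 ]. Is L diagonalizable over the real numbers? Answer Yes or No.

Characteristic polynomial: p(s) = s^2 - 8s + 16 = (s - 4)^2.
s = 4 has algebraic multiplicity 2; rank(L − 4I) = 1, so geometric multiplicity = 1.
Geometric multiplicity < algebraic multiplicity, so L is not diagonalizable.

No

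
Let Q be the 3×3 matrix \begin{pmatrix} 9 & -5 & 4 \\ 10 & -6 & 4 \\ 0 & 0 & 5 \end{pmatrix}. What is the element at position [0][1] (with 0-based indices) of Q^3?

-65

Characteristic polynomial: λ^3 - 8λ^2 + 11λ + 20 = (λ - 5)(λ - 4)(λ + 1), so the eigenvalues are -1, 4, 5.
λ=-1: eigenvector (-1, -2, 0).
λ=4: eigenvector (1, 1, 0).
λ=5: eigenvector (4, 4, 1).
P = [[-1, 1, 4], [-2, 1, 4], [0, 0, 1]], D = diag(-1, 4, 5), P⁻¹ = [[1, -1, 0], [2, -1, -4], [0, 0, 1]].
Q³ = P·diag(-1, 64, 125)·P⁻¹ = [[129, -65, 244], [130, -66, 244], [0, 0, 125]].
The requested entry is -65.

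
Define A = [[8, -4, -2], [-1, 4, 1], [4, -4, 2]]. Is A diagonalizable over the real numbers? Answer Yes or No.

No

Characteristic polynomial: p(t) = t^3 - 14t^2 + 64t - 96 = (t - 6)(t - 4)^2.
t = 4 has algebraic multiplicity 2; rank(A − 4I) = 2, so geometric multiplicity = 1.
Geometric multiplicity < algebraic multiplicity, so A is not diagonalizable.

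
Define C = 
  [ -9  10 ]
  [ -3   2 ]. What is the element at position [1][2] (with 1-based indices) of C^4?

Characteristic polynomial: s^2 + 7s + 12 = (s + 3)(s + 4), so the eigenvalues are -4, -3.
s=-4: eigenvector (2, 1).
s=-3: eigenvector (-5, -3).
P = [[2, -5], [1, -3]], D = diag(-4, -3), P⁻¹ = [[3, -5], [1, -2]].
C⁴ = P·diag(256, 81)·P⁻¹ = [[1131, -1750], [525, -794]].
The requested entry is -1750.

-1750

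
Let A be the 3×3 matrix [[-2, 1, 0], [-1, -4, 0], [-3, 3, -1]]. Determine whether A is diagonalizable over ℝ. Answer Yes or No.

No

Characteristic polynomial: p(μ) = μ^3 + 7μ^2 + 15μ + 9 = (μ + 1)(μ + 3)^2.
μ = -3 has algebraic multiplicity 2; rank(A + 3I) = 2, so geometric multiplicity = 1.
Geometric multiplicity < algebraic multiplicity, so A is not diagonalizable.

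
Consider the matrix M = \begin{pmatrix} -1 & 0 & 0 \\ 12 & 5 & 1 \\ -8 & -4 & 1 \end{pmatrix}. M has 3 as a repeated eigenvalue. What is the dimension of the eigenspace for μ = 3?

M − 3I = [[-4, 0, 0], [12, 2, 1], [-8, -4, -2]].
This matrix has rank 2, so its null space has dimension 3 − 2 = 1.

1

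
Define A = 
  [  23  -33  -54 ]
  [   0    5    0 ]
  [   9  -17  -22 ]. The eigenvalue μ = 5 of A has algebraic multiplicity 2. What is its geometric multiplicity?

1

A − 5I = [[18, -33, -54], [0, 0, 0], [9, -17, -27]].
This matrix has rank 2, so its null space has dimension 3 − 2 = 1.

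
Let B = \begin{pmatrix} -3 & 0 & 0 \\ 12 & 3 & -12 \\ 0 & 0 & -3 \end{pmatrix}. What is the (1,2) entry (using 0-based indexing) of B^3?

Characteristic polynomial: r^3 + 3r^2 - 9r - 27 = (r - 3)(r + 3)^2, so the eigenvalues are -3, -3, 3.
r=-3: eigenvector (1, -2, 0).
r=3: eigenvector (0, 1, 0).
r=-3: eigenvector (2, -2, 1).
P = [[1, 0, 2], [-2, 1, -2], [0, 0, 1]], D = diag(-3, 3, -3), P⁻¹ = [[1, 0, -2], [2, 1, -2], [0, 0, 1]].
B³ = P·diag(-27, 27, -27)·P⁻¹ = [[-27, 0, 0], [108, 27, -108], [0, 0, -27]].
The requested entry is -108.

-108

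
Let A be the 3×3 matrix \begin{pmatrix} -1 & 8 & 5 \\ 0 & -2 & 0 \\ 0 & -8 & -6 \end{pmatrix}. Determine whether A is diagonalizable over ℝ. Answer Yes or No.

Characteristic polynomial: p(t) = t^3 + 9t^2 + 20t + 12 = (t + 1)(t + 2)(t + 6).
All 3 eigenvalues are distinct, so A is diagonalizable.

Yes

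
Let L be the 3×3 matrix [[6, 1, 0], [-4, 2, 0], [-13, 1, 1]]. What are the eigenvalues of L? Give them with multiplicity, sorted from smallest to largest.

1, 4, 4

Characteristic polynomial: p(r) = r^3 - 9r^2 + 24r - 16 = (r - 4)^2(r - 1).
Roots (with multiplicity): 1, 4, 4.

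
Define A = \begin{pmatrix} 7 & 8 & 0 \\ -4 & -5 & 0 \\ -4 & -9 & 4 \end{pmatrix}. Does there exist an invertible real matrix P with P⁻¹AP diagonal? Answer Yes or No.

Characteristic polynomial: p(μ) = μ^3 - 6μ^2 + 5μ + 12 = (μ - 4)(μ - 3)(μ + 1).
All 3 eigenvalues are distinct, so A is diagonalizable.

Yes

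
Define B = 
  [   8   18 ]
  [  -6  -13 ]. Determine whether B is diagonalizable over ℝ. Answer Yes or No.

Yes

Characteristic polynomial: p(s) = s^2 + 5s + 4 = (s + 1)(s + 4).
All 2 eigenvalues are distinct, so B is diagonalizable.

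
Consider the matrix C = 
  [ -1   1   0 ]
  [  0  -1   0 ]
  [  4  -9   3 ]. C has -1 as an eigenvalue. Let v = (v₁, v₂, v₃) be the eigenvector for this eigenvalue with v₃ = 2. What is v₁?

-2

C + 1I = [[0, 1, 0], [0, 0, 0], [4, -9, 4]].
Solving (C + 1I)v = 0 gives the eigenspace spanned by (-2, 0, 2).
With v₃ = 2, v = (-2, 0, 2), so v₁ = -2.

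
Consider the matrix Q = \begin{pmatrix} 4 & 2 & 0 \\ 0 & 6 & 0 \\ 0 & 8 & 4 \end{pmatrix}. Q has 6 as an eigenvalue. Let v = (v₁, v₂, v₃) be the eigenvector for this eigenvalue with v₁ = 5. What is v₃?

Q − 6I = [[-2, 2, 0], [0, 0, 0], [0, 8, -2]].
Solving (Q − 6I)v = 0 gives the eigenspace spanned by (5, 5, 20).
With v₁ = 5, v = (5, 5, 20), so v₃ = 20.

20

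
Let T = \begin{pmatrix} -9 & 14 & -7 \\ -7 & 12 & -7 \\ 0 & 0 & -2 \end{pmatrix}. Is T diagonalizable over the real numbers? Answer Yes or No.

Yes

Characteristic polynomial: p(λ) = λ^3 - λ^2 - 16λ - 20 = (λ - 5)(λ + 2)^2.
λ = -2 has algebraic multiplicity 2; rank(T + 2I) = 1, so geometric multiplicity = 2.
Every eigenvalue has geometric = algebraic multiplicity, so T is diagonalizable.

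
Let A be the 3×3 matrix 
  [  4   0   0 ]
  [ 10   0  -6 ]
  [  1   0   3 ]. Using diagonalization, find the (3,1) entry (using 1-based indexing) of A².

7

Characteristic polynomial: t^3 - 7t^2 + 12t = t(t - 4)(t - 3), so the eigenvalues are 0, 3, 4.
t=4: eigenvector (1, 1, 1).
t=3: eigenvector (0, -2, 1).
t=0: eigenvector (0, 1, 0).
P = [[1, 0, 0], [1, -2, 1], [1, 1, 0]], D = diag(4, 3, 0), P⁻¹ = [[1, 0, 0], [-1, 0, 1], [-3, 1, 2]].
A² = P·diag(16, 9, 0)·P⁻¹ = [[16, 0, 0], [34, 0, -18], [7, 0, 9]].
The requested entry is 7.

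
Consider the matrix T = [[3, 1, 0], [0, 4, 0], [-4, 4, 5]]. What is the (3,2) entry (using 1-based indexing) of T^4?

1088

Characteristic polynomial: s^3 - 12s^2 + 47s - 60 = (s - 5)(s - 4)(s - 3), so the eigenvalues are 3, 4, 5.
s=4: eigenvector (1, 1, 0).
s=3: eigenvector (-1, 0, -2).
s=5: eigenvector (0, 0, 1).
P = [[1, -1, 0], [1, 0, 0], [0, -2, 1]], D = diag(4, 3, 5), P⁻¹ = [[0, 1, 0], [-1, 1, 0], [-2, 2, 1]].
T⁴ = P·diag(256, 81, 625)·P⁻¹ = [[81, 175, 0], [0, 256, 0], [-1088, 1088, 625]].
The requested entry is 1088.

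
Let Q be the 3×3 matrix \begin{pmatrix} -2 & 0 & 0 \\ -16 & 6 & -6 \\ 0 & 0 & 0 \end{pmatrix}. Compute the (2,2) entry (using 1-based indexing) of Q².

36

Characteristic polynomial: r^3 - 4r^2 - 12r = r(r - 6)(r + 2), so the eigenvalues are -2, 0, 6.
r=6: eigenvector (0, 1, 0).
r=-2: eigenvector (1, 2, 0).
r=0: eigenvector (0, 1, 1).
P = [[0, 1, 0], [1, 2, 1], [0, 0, 1]], D = diag(6, -2, 0), P⁻¹ = [[-2, 1, -1], [1, 0, 0], [0, 0, 1]].
Q² = P·diag(36, 4, 0)·P⁻¹ = [[4, 0, 0], [-64, 36, -36], [0, 0, 0]].
The requested entry is 36.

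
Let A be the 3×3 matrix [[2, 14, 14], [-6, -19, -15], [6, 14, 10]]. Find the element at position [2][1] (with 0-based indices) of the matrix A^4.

-1218

Characteristic polynomial: μ^3 + 7μ^2 + 2μ - 40 = (μ - 2)(μ + 4)(μ + 5), so the eigenvalues are -5, -4, 2.
μ=2: eigenvector (1, -1, 1).
μ=-5: eigenvector (-2, 3, -2).
μ=-4: eigenvector (0, -1, 1).
P = [[1, -2, 0], [-1, 3, -1], [1, -2, 1]], D = diag(2, -5, -4), P⁻¹ = [[1, 2, 2], [0, 1, 1], [-1, 0, 1]].
A⁴ = P·diag(16, 625, 256)·P⁻¹ = [[16, -1218, -1218], [240, 1843, 1587], [-240, -1218, -962]].
The requested entry is -1218.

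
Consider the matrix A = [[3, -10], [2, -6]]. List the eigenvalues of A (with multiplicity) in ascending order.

-2, -1

Characteristic polynomial: p(μ) = μ^2 + 3μ + 2 = (μ + 1)(μ + 2).
Roots (with multiplicity): -2, -1.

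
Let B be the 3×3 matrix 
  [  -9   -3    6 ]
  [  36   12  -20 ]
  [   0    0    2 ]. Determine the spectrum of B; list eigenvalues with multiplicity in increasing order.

Characteristic polynomial: p(s) = s^3 - 5s^2 + 6s = s(s - 3)(s - 2).
Roots (with multiplicity): 0, 2, 3.

0, 2, 3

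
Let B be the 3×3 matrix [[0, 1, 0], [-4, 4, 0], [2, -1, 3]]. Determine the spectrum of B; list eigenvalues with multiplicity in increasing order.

Characteristic polynomial: p(t) = t^3 - 7t^2 + 16t - 12 = (t - 3)(t - 2)^2.
Roots (with multiplicity): 2, 2, 3.

2, 2, 3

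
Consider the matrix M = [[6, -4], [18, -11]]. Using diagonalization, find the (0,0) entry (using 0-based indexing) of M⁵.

Characteristic polynomial: s^2 + 5s + 6 = (s + 2)(s + 3), so the eigenvalues are -3, -2.
s=-2: eigenvector (1, 2).
s=-3: eigenvector (4, 9).
P = [[1, 4], [2, 9]], D = diag(-2, -3), P⁻¹ = [[9, -4], [-2, 1]].
M⁵ = P·diag(-32, -243)·P⁻¹ = [[1656, -844], [3798, -1931]].
The requested entry is 1656.

1656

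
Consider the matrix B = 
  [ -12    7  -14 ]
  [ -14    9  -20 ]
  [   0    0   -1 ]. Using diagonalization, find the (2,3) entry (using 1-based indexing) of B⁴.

Characteristic polynomial: s^3 + 4s^2 - 7s - 10 = (s - 2)(s + 1)(s + 5), so the eigenvalues are -5, -1, 2.
s=2: eigenvector (-1, -2, 0).
s=-5: eigenvector (1, 1, 0).
s=-1: eigenvector (0, 2, 1).
P = [[-1, 1, 0], [-2, 1, 2], [0, 0, 1]], D = diag(2, -5, -1), P⁻¹ = [[1, -1, 2], [2, -1, 2], [0, 0, 1]].
B⁴ = P·diag(16, 625, 1)·P⁻¹ = [[1234, -609, 1218], [1218, -593, 1188], [0, 0, 1]].
The requested entry is 1188.

1188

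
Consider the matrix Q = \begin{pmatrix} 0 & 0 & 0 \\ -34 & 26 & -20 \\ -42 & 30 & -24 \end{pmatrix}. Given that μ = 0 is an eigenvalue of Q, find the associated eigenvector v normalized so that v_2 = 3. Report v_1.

-3

Q = [[0, 0, 0], [-34, 26, -20], [-42, 30, -24]].
Solving (Q)v = 0 gives the eigenspace spanned by (-3, 3, 9).
With v_2 = 3, v = (-3, 3, 9), so v_1 = -3.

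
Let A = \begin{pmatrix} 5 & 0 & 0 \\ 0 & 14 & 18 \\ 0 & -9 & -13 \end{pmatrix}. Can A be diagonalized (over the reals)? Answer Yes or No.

Characteristic polynomial: p(s) = s^3 - 6s^2 - 15s + 100 = (s - 5)^2(s + 4).
s = 5 has algebraic multiplicity 2; rank(A − 5I) = 1, so geometric multiplicity = 2.
Every eigenvalue has geometric = algebraic multiplicity, so A is diagonalizable.

Yes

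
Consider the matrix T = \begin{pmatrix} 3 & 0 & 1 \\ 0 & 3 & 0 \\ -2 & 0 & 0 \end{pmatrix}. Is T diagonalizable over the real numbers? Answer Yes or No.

Yes

Characteristic polynomial: p(s) = s^3 - 6s^2 + 11s - 6 = (s - 3)(s - 2)(s - 1).
All 3 eigenvalues are distinct, so T is diagonalizable.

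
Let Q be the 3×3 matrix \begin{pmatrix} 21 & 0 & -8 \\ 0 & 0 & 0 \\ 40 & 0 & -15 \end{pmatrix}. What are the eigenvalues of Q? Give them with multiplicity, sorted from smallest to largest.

0, 1, 5

Characteristic polynomial: p(μ) = μ^3 - 6μ^2 + 5μ = μ(μ - 5)(μ - 1).
Roots (with multiplicity): 0, 1, 5.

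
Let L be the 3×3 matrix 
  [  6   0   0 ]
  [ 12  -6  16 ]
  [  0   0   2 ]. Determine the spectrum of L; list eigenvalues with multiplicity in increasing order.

-6, 2, 6

Characteristic polynomial: p(r) = r^3 - 2r^2 - 36r + 72 = (r - 6)(r - 2)(r + 6).
Roots (with multiplicity): -6, 2, 6.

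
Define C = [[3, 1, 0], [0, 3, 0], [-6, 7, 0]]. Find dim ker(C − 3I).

1

C − 3I = [[0, 1, 0], [0, 0, 0], [-6, 7, -3]].
This matrix has rank 2, so its null space has dimension 3 − 2 = 1.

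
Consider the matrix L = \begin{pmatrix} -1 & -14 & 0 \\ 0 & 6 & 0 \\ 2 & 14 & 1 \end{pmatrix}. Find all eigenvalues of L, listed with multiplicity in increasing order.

-1, 1, 6

Characteristic polynomial: p(λ) = λ^3 - 6λ^2 - λ + 6 = (λ - 6)(λ - 1)(λ + 1).
Roots (with multiplicity): -1, 1, 6.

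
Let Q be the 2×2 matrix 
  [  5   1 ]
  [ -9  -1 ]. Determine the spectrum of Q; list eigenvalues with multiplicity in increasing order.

Characteristic polynomial: p(λ) = λ^2 - 4λ + 4 = (λ - 2)^2.
Roots (with multiplicity): 2, 2.

2, 2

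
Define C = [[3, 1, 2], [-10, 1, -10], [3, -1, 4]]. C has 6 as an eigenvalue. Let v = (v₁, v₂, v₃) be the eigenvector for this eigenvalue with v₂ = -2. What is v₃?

C − 6I = [[-3, 1, 2], [-10, -5, -10], [3, -1, -2]].
Solving (C − 6I)v = 0 gives the eigenspace spanned by (0, -2, 1).
With v₂ = -2, v = (0, -2, 1), so v₃ = 1.

1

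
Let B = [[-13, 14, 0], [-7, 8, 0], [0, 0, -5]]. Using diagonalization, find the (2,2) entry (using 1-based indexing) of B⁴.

Characteristic polynomial: s^3 + 10s^2 + 19s - 30 = (s - 1)(s + 5)(s + 6), so the eigenvalues are -6, -5, 1.
s=1: eigenvector (-1, -1, 0).
s=-6: eigenvector (2, 1, 0).
s=-5: eigenvector (0, 0, 1).
P = [[-1, 2, 0], [-1, 1, 0], [0, 0, 1]], D = diag(1, -6, -5), P⁻¹ = [[1, -2, 0], [1, -1, 0], [0, 0, 1]].
B⁴ = P·diag(1, 1296, 625)·P⁻¹ = [[2591, -2590, 0], [1295, -1294, 0], [0, 0, 625]].
The requested entry is -1294.

-1294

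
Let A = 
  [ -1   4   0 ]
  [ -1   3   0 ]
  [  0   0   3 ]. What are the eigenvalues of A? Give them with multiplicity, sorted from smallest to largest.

Characteristic polynomial: p(r) = r^3 - 5r^2 + 7r - 3 = (r - 3)(r - 1)^2.
Roots (with multiplicity): 1, 1, 3.

1, 1, 3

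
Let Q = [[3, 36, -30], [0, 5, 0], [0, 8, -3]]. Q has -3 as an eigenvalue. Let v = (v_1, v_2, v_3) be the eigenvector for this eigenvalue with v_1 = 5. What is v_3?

1

Q + 3I = [[6, 36, -30], [0, 8, 0], [0, 8, 0]].
Solving (Q + 3I)v = 0 gives the eigenspace spanned by (5, 0, 1).
With v_1 = 5, v = (5, 0, 1), so v_3 = 1.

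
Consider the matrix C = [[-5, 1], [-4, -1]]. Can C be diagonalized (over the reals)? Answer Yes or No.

Characteristic polynomial: p(μ) = μ^2 + 6μ + 9 = (μ + 3)^2.
μ = -3 has algebraic multiplicity 2; rank(C + 3I) = 1, so geometric multiplicity = 1.
Geometric multiplicity < algebraic multiplicity, so C is not diagonalizable.

No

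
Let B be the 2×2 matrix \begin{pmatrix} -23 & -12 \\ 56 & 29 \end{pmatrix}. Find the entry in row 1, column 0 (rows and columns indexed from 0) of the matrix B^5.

Characteristic polynomial: r^2 - 6r + 5 = (r - 5)(r - 1), so the eigenvalues are 1, 5.
r=1: eigenvector (1, -2).
r=5: eigenvector (-3, 7).
P = [[1, -3], [-2, 7]], D = diag(1, 5), P⁻¹ = [[7, 3], [2, 1]].
B⁵ = P·diag(1, 3125)·P⁻¹ = [[-18743, -9372], [43736, 21869]].
The requested entry is 43736.

43736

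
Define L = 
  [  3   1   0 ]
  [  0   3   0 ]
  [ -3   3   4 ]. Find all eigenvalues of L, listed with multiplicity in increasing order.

3, 3, 4

Characteristic polynomial: p(λ) = λ^3 - 10λ^2 + 33λ - 36 = (λ - 4)(λ - 3)^2.
Roots (with multiplicity): 3, 3, 4.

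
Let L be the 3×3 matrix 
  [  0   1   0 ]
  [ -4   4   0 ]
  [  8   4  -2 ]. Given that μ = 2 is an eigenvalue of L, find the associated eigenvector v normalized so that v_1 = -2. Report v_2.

-4

L − 2I = [[-2, 1, 0], [-4, 2, 0], [8, 4, -4]].
Solving (L − 2I)v = 0 gives the eigenspace spanned by (-2, -4, -8).
With v_1 = -2, v = (-2, -4, -8), so v_2 = -4.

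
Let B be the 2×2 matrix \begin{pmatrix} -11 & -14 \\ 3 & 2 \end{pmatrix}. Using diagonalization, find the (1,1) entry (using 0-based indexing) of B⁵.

11582

Characteristic polynomial: λ^2 + 9λ + 20 = (λ + 4)(λ + 5), so the eigenvalues are -5, -4.
λ=-4: eigenvector (-2, 1).
λ=-5: eigenvector (-7, 3).
P = [[-2, -7], [1, 3]], D = diag(-4, -5), P⁻¹ = [[3, 7], [-1, -2]].
B⁵ = P·diag(-1024, -3125)·P⁻¹ = [[-15731, -29414], [6303, 11582]].
The requested entry is 11582.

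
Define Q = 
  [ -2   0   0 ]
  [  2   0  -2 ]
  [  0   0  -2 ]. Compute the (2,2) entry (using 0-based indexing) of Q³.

-8

Characteristic polynomial: μ^3 + 4μ^2 + 4μ = μ(μ + 2)^2, so the eigenvalues are -2, -2, 0.
μ=0: eigenvector (0, 1, 0).
μ=-2: eigenvector (1, 0, 1).
μ=-2: eigenvector (0, 1, 1).
P = [[0, 1, 0], [1, 0, 1], [0, 1, 1]], D = diag(0, -2, -2), P⁻¹ = [[1, 1, -1], [1, 0, 0], [-1, 0, 1]].
Q³ = P·diag(0, -8, -8)·P⁻¹ = [[-8, 0, 0], [8, 0, -8], [0, 0, -8]].
The requested entry is -8.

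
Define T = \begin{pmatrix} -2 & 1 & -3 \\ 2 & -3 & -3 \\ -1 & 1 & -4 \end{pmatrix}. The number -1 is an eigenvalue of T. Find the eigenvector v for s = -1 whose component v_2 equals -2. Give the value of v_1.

-2

T + 1I = [[-1, 1, -3], [2, -2, -3], [-1, 1, -3]].
Solving (T + 1I)v = 0 gives the eigenspace spanned by (-2, -2, 0).
With v_2 = -2, v = (-2, -2, 0), so v_1 = -2.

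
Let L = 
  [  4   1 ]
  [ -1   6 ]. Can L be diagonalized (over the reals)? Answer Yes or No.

No

Characteristic polynomial: p(s) = s^2 - 10s + 25 = (s - 5)^2.
s = 5 has algebraic multiplicity 2; rank(L − 5I) = 1, so geometric multiplicity = 1.
Geometric multiplicity < algebraic multiplicity, so L is not diagonalizable.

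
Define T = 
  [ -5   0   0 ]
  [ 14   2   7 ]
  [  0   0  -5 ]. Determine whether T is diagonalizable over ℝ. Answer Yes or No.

Yes

Characteristic polynomial: p(μ) = μ^3 + 8μ^2 + 5μ - 50 = (μ - 2)(μ + 5)^2.
μ = -5 has algebraic multiplicity 2; rank(T + 5I) = 1, so geometric multiplicity = 2.
Every eigenvalue has geometric = algebraic multiplicity, so T is diagonalizable.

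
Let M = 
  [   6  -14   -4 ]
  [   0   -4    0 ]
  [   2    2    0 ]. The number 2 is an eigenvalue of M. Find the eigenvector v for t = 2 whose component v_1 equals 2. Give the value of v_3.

M − 2I = [[4, -14, -4], [0, -6, 0], [2, 2, -2]].
Solving (M − 2I)v = 0 gives the eigenspace spanned by (2, 0, 2).
With v_1 = 2, v = (2, 0, 2), so v_3 = 2.

2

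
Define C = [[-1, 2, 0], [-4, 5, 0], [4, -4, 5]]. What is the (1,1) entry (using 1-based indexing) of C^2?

Characteristic polynomial: r^3 - 9r^2 + 23r - 15 = (r - 5)(r - 3)(r - 1), so the eigenvalues are 1, 3, 5.
r=1: eigenvector (1, 1, 0).
r=3: eigenvector (1, 2, 2).
r=5: eigenvector (0, 0, 1).
P = [[1, 1, 0], [1, 2, 0], [0, 2, 1]], D = diag(1, 3, 5), P⁻¹ = [[2, -1, 0], [-1, 1, 0], [2, -2, 1]].
C² = P·diag(1, 9, 25)·P⁻¹ = [[-7, 8, 0], [-16, 17, 0], [32, -32, 25]].
The requested entry is -7.

-7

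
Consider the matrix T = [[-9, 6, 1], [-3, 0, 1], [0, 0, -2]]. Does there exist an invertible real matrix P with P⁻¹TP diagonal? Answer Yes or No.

Yes

Characteristic polynomial: p(μ) = μ^3 + 11μ^2 + 36μ + 36 = (μ + 2)(μ + 3)(μ + 6).
All 3 eigenvalues are distinct, so T is diagonalizable.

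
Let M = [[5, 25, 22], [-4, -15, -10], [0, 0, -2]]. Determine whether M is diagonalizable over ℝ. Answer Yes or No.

No

Characteristic polynomial: p(r) = r^3 + 12r^2 + 45r + 50 = (r + 2)(r + 5)^2.
r = -5 has algebraic multiplicity 2; rank(M + 5I) = 2, so geometric multiplicity = 1.
Geometric multiplicity < algebraic multiplicity, so M is not diagonalizable.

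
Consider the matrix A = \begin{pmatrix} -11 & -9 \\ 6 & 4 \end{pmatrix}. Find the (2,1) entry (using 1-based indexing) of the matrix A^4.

-1218

Characteristic polynomial: λ^2 + 7λ + 10 = (λ + 2)(λ + 5), so the eigenvalues are -5, -2.
λ=-5: eigenvector (3, -2).
λ=-2: eigenvector (-1, 1).
P = [[3, -1], [-2, 1]], D = diag(-5, -2), P⁻¹ = [[1, 1], [2, 3]].
A⁴ = P·diag(625, 16)·P⁻¹ = [[1843, 1827], [-1218, -1202]].
The requested entry is -1218.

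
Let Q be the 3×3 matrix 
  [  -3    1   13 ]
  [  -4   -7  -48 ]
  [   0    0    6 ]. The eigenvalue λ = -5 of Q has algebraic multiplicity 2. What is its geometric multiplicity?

Q + 5I = [[2, 1, 13], [-4, -2, -48], [0, 0, 11]].
This matrix has rank 2, so its null space has dimension 3 − 2 = 1.

1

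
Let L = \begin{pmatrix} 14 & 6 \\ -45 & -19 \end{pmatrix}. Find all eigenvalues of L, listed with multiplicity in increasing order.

Characteristic polynomial: p(s) = s^2 + 5s + 4 = (s + 1)(s + 4).
Roots (with multiplicity): -4, -1.

-4, -1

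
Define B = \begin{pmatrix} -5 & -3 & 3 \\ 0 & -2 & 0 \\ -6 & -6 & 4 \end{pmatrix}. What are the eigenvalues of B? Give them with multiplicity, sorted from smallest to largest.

Characteristic polynomial: p(λ) = λ^3 + 3λ^2 - 4 = (λ - 1)(λ + 2)^2.
Roots (with multiplicity): -2, -2, 1.

-2, -2, 1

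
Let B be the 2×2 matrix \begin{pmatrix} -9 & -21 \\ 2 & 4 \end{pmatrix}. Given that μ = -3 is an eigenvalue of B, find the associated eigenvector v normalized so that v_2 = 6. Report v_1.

-21

B + 3I = [[-6, -21], [2, 7]].
Solving (B + 3I)v = 0 gives the eigenspace spanned by (-21, 6).
With v_2 = 6, v = (-21, 6), so v_1 = -21.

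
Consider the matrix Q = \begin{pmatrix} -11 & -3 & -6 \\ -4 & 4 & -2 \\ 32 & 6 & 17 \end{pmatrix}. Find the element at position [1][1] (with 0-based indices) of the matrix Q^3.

64

Characteristic polynomial: λ^3 - 10λ^2 + 29λ - 20 = (λ - 5)(λ - 4)(λ - 1), so the eigenvalues are 1, 4, 5.
λ=1: eigenvector (1, 0, -2).
λ=4: eigenvector (-1, 1, 2).
λ=5: eigenvector (0, -2, 1).
P = [[1, -1, 0], [0, 1, -2], [-2, 2, 1]], D = diag(1, 4, 5), P⁻¹ = [[5, 1, 2], [4, 1, 2], [2, 0, 1]].
Q³ = P·diag(1, 64, 125)·P⁻¹ = [[-251, -63, -126], [-244, 64, -122], [752, 126, 377]].
The requested entry is 64.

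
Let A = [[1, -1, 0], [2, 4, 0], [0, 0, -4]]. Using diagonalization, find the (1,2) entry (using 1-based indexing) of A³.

-19

Characteristic polynomial: r^3 - r^2 - 14r + 24 = (r - 3)(r - 2)(r + 4), so the eigenvalues are -4, 2, 3.
r=2: eigenvector (1, -1, 0).
r=-4: eigenvector (0, 0, 1).
r=3: eigenvector (-1, 2, 0).
P = [[1, 0, -1], [-1, 0, 2], [0, 1, 0]], D = diag(2, -4, 3), P⁻¹ = [[2, 1, 0], [0, 0, 1], [1, 1, 0]].
A³ = P·diag(8, -64, 27)·P⁻¹ = [[-11, -19, 0], [38, 46, 0], [0, 0, -64]].
The requested entry is -19.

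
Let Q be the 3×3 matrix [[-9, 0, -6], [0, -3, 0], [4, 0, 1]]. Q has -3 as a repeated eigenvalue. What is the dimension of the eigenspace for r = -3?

Q + 3I = [[-6, 0, -6], [0, 0, 0], [4, 0, 4]].
This matrix has rank 1, so its null space has dimension 3 − 1 = 2.

2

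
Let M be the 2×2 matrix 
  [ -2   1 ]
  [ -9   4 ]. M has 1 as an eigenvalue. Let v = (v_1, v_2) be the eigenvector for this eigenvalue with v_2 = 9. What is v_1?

M − 1I = [[-3, 1], [-9, 3]].
Solving (M − 1I)v = 0 gives the eigenspace spanned by (3, 9).
With v_2 = 9, v = (3, 9), so v_1 = 3.

3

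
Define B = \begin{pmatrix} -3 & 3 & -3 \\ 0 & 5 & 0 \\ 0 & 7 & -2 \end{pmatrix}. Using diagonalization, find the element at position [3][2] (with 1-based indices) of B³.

133

Characteristic polynomial: λ^3 - 19λ - 30 = (λ - 5)(λ + 2)(λ + 3), so the eigenvalues are -3, -2, 5.
λ=-3: eigenvector (1, 0, 0).
λ=5: eigenvector (0, 1, 1).
λ=-2: eigenvector (-3, 0, 1).
P = [[1, 0, -3], [0, 1, 0], [0, 1, 1]], D = diag(-3, 5, -2), P⁻¹ = [[1, -3, 3], [0, 1, 0], [0, -1, 1]].
B³ = P·diag(-27, 125, -8)·P⁻¹ = [[-27, 57, -57], [0, 125, 0], [0, 133, -8]].
The requested entry is 133.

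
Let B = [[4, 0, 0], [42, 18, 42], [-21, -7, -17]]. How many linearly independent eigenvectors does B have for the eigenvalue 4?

2

B − 4I = [[0, 0, 0], [42, 14, 42], [-21, -7, -21]].
This matrix has rank 1, so its null space has dimension 3 − 1 = 2.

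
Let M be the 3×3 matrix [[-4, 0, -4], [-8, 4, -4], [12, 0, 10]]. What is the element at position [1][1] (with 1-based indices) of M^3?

-160

Characteristic polynomial: μ^3 - 10μ^2 + 32μ - 32 = (μ - 4)^2(μ - 2), so the eigenvalues are 2, 4, 4.
μ=2: eigenvector (2, 2, -3).
μ=4: eigenvector (1, 1, -2).
μ=4: eigenvector (-3, -4, 6).
P = [[2, 1, -3], [2, 1, -4], [-3, -2, 6]], D = diag(2, 4, 4), P⁻¹ = [[2, 0, 1], [0, -3, -2], [1, -1, 0]].
M³ = P·diag(8, 64, 64)·P⁻¹ = [[-160, 0, -112], [-224, 64, -112], [336, 0, 232]].
The requested entry is -160.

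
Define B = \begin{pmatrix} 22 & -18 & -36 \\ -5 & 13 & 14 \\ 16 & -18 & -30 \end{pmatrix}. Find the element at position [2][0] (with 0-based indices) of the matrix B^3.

226

Characteristic polynomial: μ^3 - 5μ^2 - 26μ + 120 = (μ - 6)(μ - 4)(μ + 5), so the eigenvalues are -5, 4, 6.
μ=6: eigenvector (0, -2, 1).
μ=-5: eigenvector (2, -1, 2).
μ=4: eigenvector (1, -1, 1).
P = [[0, 2, 1], [-2, -1, -1], [1, 2, 1]], D = diag(6, -5, 4), P⁻¹ = [[-1, 0, 1], [-1, 1, 2], [3, -2, -4]].
B³ = P·diag(216, -125, 64)·P⁻¹ = [[442, -378, -756], [115, 253, 74], [226, -378, -540]].
The requested entry is 226.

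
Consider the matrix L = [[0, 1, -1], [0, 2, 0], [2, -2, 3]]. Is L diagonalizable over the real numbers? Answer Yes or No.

Characteristic polynomial: p(t) = t^3 - 5t^2 + 8t - 4 = (t - 2)^2(t - 1).
t = 2 has algebraic multiplicity 2; rank(L − 2I) = 2, so geometric multiplicity = 1.
Geometric multiplicity < algebraic multiplicity, so L is not diagonalizable.

No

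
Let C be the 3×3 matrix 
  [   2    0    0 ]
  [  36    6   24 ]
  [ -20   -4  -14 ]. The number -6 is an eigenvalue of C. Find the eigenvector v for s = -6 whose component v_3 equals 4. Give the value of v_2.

C + 6I = [[8, 0, 0], [36, 12, 24], [-20, -4, -8]].
Solving (C + 6I)v = 0 gives the eigenspace spanned by (0, -8, 4).
With v_3 = 4, v = (0, -8, 4), so v_2 = -8.

-8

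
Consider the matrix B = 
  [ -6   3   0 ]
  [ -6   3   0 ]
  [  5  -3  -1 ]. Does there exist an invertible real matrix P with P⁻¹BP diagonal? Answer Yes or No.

Characteristic polynomial: p(r) = r^3 + 4r^2 + 3r = r(r + 1)(r + 3).
All 3 eigenvalues are distinct, so B is diagonalizable.

Yes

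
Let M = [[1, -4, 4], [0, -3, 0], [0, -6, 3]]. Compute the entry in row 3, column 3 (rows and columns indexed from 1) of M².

9

Characteristic polynomial: s^3 - s^2 - 9s + 9 = (s - 3)(s - 1)(s + 3), so the eigenvalues are -3, 1, 3.
s=1: eigenvector (1, 0, 0).
s=3: eigenvector (-2, 0, -1).
s=-3: eigenvector (0, 1, 1).
P = [[1, -2, 0], [0, 0, 1], [0, -1, 1]], D = diag(1, 3, -3), P⁻¹ = [[1, 2, -2], [0, 1, -1], [0, 1, 0]].
M² = P·diag(1, 9, 9)·P⁻¹ = [[1, -16, 16], [0, 9, 0], [0, 0, 9]].
The requested entry is 9.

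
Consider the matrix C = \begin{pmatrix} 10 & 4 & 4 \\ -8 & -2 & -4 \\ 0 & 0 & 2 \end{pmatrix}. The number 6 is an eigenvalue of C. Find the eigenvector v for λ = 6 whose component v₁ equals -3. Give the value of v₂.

C − 6I = [[4, 4, 4], [-8, -8, -4], [0, 0, -4]].
Solving (C − 6I)v = 0 gives the eigenspace spanned by (-3, 3, 0).
With v₁ = -3, v = (-3, 3, 0), so v₂ = 3.

3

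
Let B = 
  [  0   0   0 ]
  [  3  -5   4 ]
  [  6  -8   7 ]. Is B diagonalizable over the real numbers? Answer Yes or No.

Characteristic polynomial: p(μ) = μ^3 - 2μ^2 - 3μ = μ(μ - 3)(μ + 1).
All 3 eigenvalues are distinct, so B is diagonalizable.

Yes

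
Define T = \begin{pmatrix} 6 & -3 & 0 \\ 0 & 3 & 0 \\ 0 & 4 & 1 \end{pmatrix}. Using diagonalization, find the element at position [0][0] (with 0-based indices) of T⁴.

Characteristic polynomial: r^3 - 10r^2 + 27r - 18 = (r - 6)(r - 3)(r - 1), so the eigenvalues are 1, 3, 6.
r=6: eigenvector (1, 0, 0).
r=1: eigenvector (0, 0, 1).
r=3: eigenvector (1, 1, 2).
P = [[1, 0, 1], [0, 0, 1], [0, 1, 2]], D = diag(6, 1, 3), P⁻¹ = [[1, -1, 0], [0, -2, 1], [0, 1, 0]].
T⁴ = P·diag(1296, 1, 81)·P⁻¹ = [[1296, -1215, 0], [0, 81, 0], [0, 160, 1]].
The requested entry is 1296.

1296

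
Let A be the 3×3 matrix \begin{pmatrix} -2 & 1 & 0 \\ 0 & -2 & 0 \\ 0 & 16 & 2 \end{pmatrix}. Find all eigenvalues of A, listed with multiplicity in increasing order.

Characteristic polynomial: p(μ) = μ^3 + 2μ^2 - 4μ - 8 = (μ - 2)(μ + 2)^2.
Roots (with multiplicity): -2, -2, 2.

-2, -2, 2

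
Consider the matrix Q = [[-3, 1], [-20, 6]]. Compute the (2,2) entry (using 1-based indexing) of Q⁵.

Characteristic polynomial: s^2 - 3s + 2 = (s - 2)(s - 1), so the eigenvalues are 1, 2.
s=1: eigenvector (1, 4).
s=2: eigenvector (-1, -5).
P = [[1, -1], [4, -5]], D = diag(1, 2), P⁻¹ = [[5, -1], [4, -1]].
Q⁵ = P·diag(1, 32)·P⁻¹ = [[-123, 31], [-620, 156]].
The requested entry is 156.

156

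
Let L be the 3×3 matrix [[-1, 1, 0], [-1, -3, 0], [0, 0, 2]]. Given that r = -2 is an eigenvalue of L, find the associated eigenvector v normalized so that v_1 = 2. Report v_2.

L + 2I = [[1, 1, 0], [-1, -1, 0], [0, 0, 4]].
Solving (L + 2I)v = 0 gives the eigenspace spanned by (2, -2, 0).
With v_1 = 2, v = (2, -2, 0), so v_2 = -2.

-2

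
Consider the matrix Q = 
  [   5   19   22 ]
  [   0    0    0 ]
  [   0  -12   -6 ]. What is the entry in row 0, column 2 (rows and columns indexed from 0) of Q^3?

Characteristic polynomial: s^3 + s^2 - 30s = s(s - 5)(s + 6), so the eigenvalues are -6, 0, 5.
s=5: eigenvector (1, 0, 0).
s=0: eigenvector (5, 1, -2).
s=-6: eigenvector (-2, 0, 1).
P = [[1, 5, -2], [0, 1, 0], [0, -2, 1]], D = diag(5, 0, -6), P⁻¹ = [[1, -1, 2], [0, 1, 0], [0, 2, 1]].
Q³ = P·diag(125, 0, -216)·P⁻¹ = [[125, 739, 682], [0, 0, 0], [0, -432, -216]].
The requested entry is 682.

682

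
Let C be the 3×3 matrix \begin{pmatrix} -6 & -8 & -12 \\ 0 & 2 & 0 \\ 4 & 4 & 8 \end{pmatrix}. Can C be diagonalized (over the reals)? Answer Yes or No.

Characteristic polynomial: p(t) = t^3 - 4t^2 + 4t = t(t - 2)^2.
t = 2 has algebraic multiplicity 2; rank(C − 2I) = 1, so geometric multiplicity = 2.
Every eigenvalue has geometric = algebraic multiplicity, so C is diagonalizable.

Yes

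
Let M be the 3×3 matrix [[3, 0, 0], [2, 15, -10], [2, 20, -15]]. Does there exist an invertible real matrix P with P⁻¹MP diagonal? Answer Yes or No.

Characteristic polynomial: p(s) = s^3 - 3s^2 - 25s + 75 = (s - 5)(s - 3)(s + 5).
All 3 eigenvalues are distinct, so M is diagonalizable.

Yes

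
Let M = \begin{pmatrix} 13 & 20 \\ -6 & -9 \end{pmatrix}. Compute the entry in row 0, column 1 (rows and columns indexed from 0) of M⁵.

Characteristic polynomial: t^2 - 4t + 3 = (t - 3)(t - 1), so the eigenvalues are 1, 3.
t=1: eigenvector (-5, 3).
t=3: eigenvector (-2, 1).
P = [[-5, -2], [3, 1]], D = diag(1, 3), P⁻¹ = [[1, 2], [-3, -5]].
M⁵ = P·diag(1, 243)·P⁻¹ = [[1453, 2420], [-726, -1209]].
The requested entry is 2420.

2420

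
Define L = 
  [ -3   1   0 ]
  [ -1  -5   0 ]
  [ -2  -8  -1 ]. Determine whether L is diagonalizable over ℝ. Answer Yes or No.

Characteristic polynomial: p(r) = r^3 + 9r^2 + 24r + 16 = (r + 1)(r + 4)^2.
r = -4 has algebraic multiplicity 2; rank(L + 4I) = 2, so geometric multiplicity = 1.
Geometric multiplicity < algebraic multiplicity, so L is not diagonalizable.

No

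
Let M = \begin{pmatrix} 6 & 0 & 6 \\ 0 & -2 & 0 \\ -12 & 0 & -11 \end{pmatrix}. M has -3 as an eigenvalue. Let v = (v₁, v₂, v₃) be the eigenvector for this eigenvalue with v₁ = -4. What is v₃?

M + 3I = [[9, 0, 6], [0, 1, 0], [-12, 0, -8]].
Solving (M + 3I)v = 0 gives the eigenspace spanned by (-4, 0, 6).
With v₁ = -4, v = (-4, 0, 6), so v₃ = 6.

6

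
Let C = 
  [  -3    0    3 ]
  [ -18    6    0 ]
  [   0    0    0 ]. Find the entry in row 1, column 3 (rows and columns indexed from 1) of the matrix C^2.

-9

Characteristic polynomial: r^3 - 3r^2 - 18r = r(r - 6)(r + 3), so the eigenvalues are -3, 0, 6.
r=-3: eigenvector (1, 2, 0).
r=6: eigenvector (0, 1, 0).
r=0: eigenvector (1, 3, 1).
P = [[1, 0, 1], [2, 1, 3], [0, 0, 1]], D = diag(-3, 6, 0), P⁻¹ = [[1, 0, -1], [-2, 1, -1], [0, 0, 1]].
C² = P·diag(9, 36, 0)·P⁻¹ = [[9, 0, -9], [-54, 36, -54], [0, 0, 0]].
The requested entry is -9.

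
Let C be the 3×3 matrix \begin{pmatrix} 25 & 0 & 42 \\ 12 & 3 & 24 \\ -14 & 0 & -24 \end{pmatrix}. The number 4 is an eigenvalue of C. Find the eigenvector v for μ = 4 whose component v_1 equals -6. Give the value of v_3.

3

C − 4I = [[21, 0, 42], [12, -1, 24], [-14, 0, -28]].
Solving (C − 4I)v = 0 gives the eigenspace spanned by (-6, 0, 3).
With v_1 = -6, v = (-6, 0, 3), so v_3 = 3.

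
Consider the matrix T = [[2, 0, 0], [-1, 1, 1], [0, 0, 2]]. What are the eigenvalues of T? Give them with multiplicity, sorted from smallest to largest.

1, 2, 2

Characteristic polynomial: p(μ) = μ^3 - 5μ^2 + 8μ - 4 = (μ - 2)^2(μ - 1).
Roots (with multiplicity): 1, 2, 2.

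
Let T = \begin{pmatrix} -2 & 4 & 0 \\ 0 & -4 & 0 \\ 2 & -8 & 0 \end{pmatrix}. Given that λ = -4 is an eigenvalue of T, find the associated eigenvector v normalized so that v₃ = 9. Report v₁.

-6

T + 4I = [[2, 4, 0], [0, 0, 0], [2, -8, 4]].
Solving (T + 4I)v = 0 gives the eigenspace spanned by (-6, 3, 9).
With v₃ = 9, v = (-6, 3, 9), so v₁ = -6.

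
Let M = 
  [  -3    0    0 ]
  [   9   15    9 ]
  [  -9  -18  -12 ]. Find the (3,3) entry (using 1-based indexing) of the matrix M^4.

-1134

Characteristic polynomial: λ^3 - 27λ - 54 = (λ - 6)(λ + 3)^2, so the eigenvalues are -3, -3, 6.
λ=-3: eigenvector (1, -1, 1).
λ=6: eigenvector (0, 1, -1).
λ=-3: eigenvector (0, -1, 2).
P = [[1, 0, 0], [-1, 1, -1], [1, -1, 2]], D = diag(-3, 6, -3), P⁻¹ = [[1, 0, 0], [1, 2, 1], [0, 1, 1]].
M⁴ = P·diag(81, 1296, 81)·P⁻¹ = [[81, 0, 0], [1215, 2511, 1215], [-1215, -2430, -1134]].
The requested entry is -1134.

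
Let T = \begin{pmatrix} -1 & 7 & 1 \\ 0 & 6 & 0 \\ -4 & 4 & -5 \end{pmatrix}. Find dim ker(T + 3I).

1

T + 3I = [[2, 7, 1], [0, 9, 0], [-4, 4, -2]].
This matrix has rank 2, so its null space has dimension 3 − 2 = 1.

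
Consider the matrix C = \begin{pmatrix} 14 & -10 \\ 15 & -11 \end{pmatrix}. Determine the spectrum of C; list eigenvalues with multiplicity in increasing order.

-1, 4

Characteristic polynomial: p(μ) = μ^2 - 3μ - 4 = (μ - 4)(μ + 1).
Roots (with multiplicity): -1, 4.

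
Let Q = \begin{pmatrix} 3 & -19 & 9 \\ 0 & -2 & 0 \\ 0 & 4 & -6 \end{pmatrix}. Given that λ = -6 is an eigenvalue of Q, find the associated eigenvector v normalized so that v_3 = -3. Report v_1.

Q + 6I = [[9, -19, 9], [0, 4, 0], [0, 4, 0]].
Solving (Q + 6I)v = 0 gives the eigenspace spanned by (3, 0, -3).
With v_3 = -3, v = (3, 0, -3), so v_1 = 3.

3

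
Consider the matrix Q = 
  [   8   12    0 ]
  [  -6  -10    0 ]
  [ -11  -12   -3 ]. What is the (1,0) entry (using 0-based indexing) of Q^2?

12

Characteristic polynomial: r^3 + 5r^2 - 2r - 24 = (r - 2)(r + 3)(r + 4), so the eigenvalues are -4, -3, 2.
r=-3: eigenvector (0, 0, 1).
r=2: eigenvector (2, -1, -2).
r=-4: eigenvector (1, -1, -1).
P = [[0, 2, 1], [0, -1, -1], [1, -2, -1]], D = diag(-3, 2, -4), P⁻¹ = [[1, 0, 1], [1, 1, 0], [-1, -2, 0]].
Q² = P·diag(9, 4, 16)·P⁻¹ = [[-8, -24, 0], [12, 28, 0], [17, 24, 9]].
The requested entry is 12.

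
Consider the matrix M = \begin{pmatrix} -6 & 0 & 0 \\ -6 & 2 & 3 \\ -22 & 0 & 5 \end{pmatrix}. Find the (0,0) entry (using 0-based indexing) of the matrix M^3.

-216

Characteristic polynomial: t^3 - t^2 - 32t + 60 = (t - 5)(t - 2)(t + 6), so the eigenvalues are -6, 2, 5.
t=-6: eigenvector (1, 0, 2).
t=2: eigenvector (0, 1, 0).
t=5: eigenvector (0, 1, 1).
P = [[1, 0, 0], [0, 1, 1], [2, 0, 1]], D = diag(-6, 2, 5), P⁻¹ = [[1, 0, 0], [2, 1, -1], [-2, 0, 1]].
M³ = P·diag(-216, 8, 125)·P⁻¹ = [[-216, 0, 0], [-234, 8, 117], [-682, 0, 125]].
The requested entry is -216.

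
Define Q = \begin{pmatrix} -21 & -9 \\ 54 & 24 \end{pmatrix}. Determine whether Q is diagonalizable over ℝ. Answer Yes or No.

Characteristic polynomial: p(t) = t^2 - 3t - 18 = (t - 6)(t + 3).
All 2 eigenvalues are distinct, so Q is diagonalizable.

Yes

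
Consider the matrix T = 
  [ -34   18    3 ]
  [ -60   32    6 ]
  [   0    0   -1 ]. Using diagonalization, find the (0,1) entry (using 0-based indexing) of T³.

216

Characteristic polynomial: s^3 + 3s^2 - 6s - 8 = (s - 2)(s + 1)(s + 4), so the eigenvalues are -4, -1, 2.
s=-4: eigenvector (3, 5, 0).
s=2: eigenvector (1, 2, 0).
s=-1: eigenvector (-1, -2, 1).
P = [[3, 1, -1], [5, 2, -2], [0, 0, 1]], D = diag(-4, 2, -1), P⁻¹ = [[2, -1, 0], [-5, 3, 1], [0, 0, 1]].
T³ = P·diag(-64, 8, -1)·P⁻¹ = [[-424, 216, 9], [-720, 368, 18], [0, 0, -1]].
The requested entry is 216.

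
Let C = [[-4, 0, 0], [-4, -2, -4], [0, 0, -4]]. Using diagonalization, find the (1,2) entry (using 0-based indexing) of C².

Characteristic polynomial: t^3 + 10t^2 + 32t + 32 = (t + 2)(t + 4)^2, so the eigenvalues are -4, -4, -2.
t=-4: eigenvector (0, 2, 1).
t=-2: eigenvector (0, 1, 0).
t=-4: eigenvector (1, -2, -2).
P = [[0, 0, 1], [2, 1, -2], [1, 0, -2]], D = diag(-4, -2, -4), P⁻¹ = [[2, 0, 1], [-2, 1, -2], [1, 0, 0]].
C² = P·diag(16, 4, 16)·P⁻¹ = [[16, 0, 0], [24, 4, 24], [0, 0, 16]].
The requested entry is 24.

24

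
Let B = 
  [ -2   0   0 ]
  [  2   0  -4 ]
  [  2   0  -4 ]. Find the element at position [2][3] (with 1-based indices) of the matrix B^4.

256

Characteristic polynomial: s^3 + 6s^2 + 8s = s(s + 2)(s + 4), so the eigenvalues are -4, -2, 0.
s=-2: eigenvector (1, 1, 1).
s=0: eigenvector (0, 1, 0).
s=-4: eigenvector (0, 1, 1).
P = [[1, 0, 0], [1, 1, 1], [1, 0, 1]], D = diag(-2, 0, -4), P⁻¹ = [[1, 0, 0], [0, 1, -1], [-1, 0, 1]].
B⁴ = P·diag(16, 0, 256)·P⁻¹ = [[16, 0, 0], [-240, 0, 256], [-240, 0, 256]].
The requested entry is 256.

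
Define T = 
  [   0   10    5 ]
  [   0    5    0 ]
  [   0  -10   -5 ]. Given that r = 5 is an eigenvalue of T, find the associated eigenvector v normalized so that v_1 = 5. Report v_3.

-5

T − 5I = [[-5, 10, 5], [0, 0, 0], [0, -10, -10]].
Solving (T − 5I)v = 0 gives the eigenspace spanned by (5, 5, -5).
With v_1 = 5, v = (5, 5, -5), so v_3 = -5.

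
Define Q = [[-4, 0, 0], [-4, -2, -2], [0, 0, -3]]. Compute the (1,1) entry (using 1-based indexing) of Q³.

Characteristic polynomial: μ^3 + 9μ^2 + 26μ + 24 = (μ + 2)(μ + 3)(μ + 4), so the eigenvalues are -4, -3, -2.
μ=-4: eigenvector (1, 2, 0).
μ=-2: eigenvector (0, 1, 0).
μ=-3: eigenvector (0, 2, 1).
P = [[1, 0, 0], [2, 1, 2], [0, 0, 1]], D = diag(-4, -2, -3), P⁻¹ = [[1, 0, 0], [-2, 1, -2], [0, 0, 1]].
Q³ = P·diag(-64, -8, -27)·P⁻¹ = [[-64, 0, 0], [-112, -8, -38], [0, 0, -27]].
The requested entry is -64.

-64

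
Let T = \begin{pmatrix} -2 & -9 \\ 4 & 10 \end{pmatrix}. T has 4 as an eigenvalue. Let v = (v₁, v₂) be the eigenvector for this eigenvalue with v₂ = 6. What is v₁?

-9

T − 4I = [[-6, -9], [4, 6]].
Solving (T − 4I)v = 0 gives the eigenspace spanned by (-9, 6).
With v₂ = 6, v = (-9, 6), so v₁ = -9.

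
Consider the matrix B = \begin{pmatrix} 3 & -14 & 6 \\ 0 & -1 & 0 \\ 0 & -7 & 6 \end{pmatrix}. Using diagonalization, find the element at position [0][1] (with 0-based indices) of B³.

Characteristic polynomial: r^3 - 8r^2 + 9r + 18 = (r - 6)(r - 3)(r + 1), so the eigenvalues are -1, 3, 6.
r=6: eigenvector (2, 0, 1).
r=-1: eigenvector (2, 1, 1).
r=3: eigenvector (1, 0, 0).
P = [[2, 2, 1], [0, 1, 0], [1, 1, 0]], D = diag(6, -1, 3), P⁻¹ = [[0, -1, 1], [0, 1, 0], [1, 0, -2]].
B³ = P·diag(216, -1, 27)·P⁻¹ = [[27, -434, 378], [0, -1, 0], [0, -217, 216]].
The requested entry is -434.

-434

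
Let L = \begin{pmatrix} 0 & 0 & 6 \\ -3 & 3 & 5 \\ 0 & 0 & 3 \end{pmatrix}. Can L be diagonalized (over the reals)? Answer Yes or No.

No

Characteristic polynomial: p(t) = t^3 - 6t^2 + 9t = t(t - 3)^2.
t = 3 has algebraic multiplicity 2; rank(L − 3I) = 2, so geometric multiplicity = 1.
Geometric multiplicity < algebraic multiplicity, so L is not diagonalizable.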